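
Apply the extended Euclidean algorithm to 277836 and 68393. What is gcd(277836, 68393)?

13

Euclidean algorithm:
277836 = 4×68393 + 4264
68393 = 16×4264 + 169
4264 = 25×169 + 39
169 = 4×39 + 13
39 = 3×13 + 0
gcd(277836, 68393) = 13.
Working backward:
13 = 169 − 4·39
13 = −4·4264 + 101·169
13 = 101·68393 − 1620·4264
13 = −1620·277836 + 6581·68393
So 13 = (-1620)·277836 + (6581)·68393.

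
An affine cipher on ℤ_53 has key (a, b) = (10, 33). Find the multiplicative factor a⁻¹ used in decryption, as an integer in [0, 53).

Extended Euclidean algorithm:
53 = 5×10 + 3
10 = 3×3 + 1
3 = 3×1 + 0
gcd = 1, so the inverse exists. Back-substitute:
1 = 10 − 3·3
1 = −3·53 + 16·10
So 10·16 ≡ 1 (mod 53).

16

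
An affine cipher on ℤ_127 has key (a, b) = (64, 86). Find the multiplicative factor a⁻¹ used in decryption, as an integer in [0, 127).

Run Euclid on (127, 64):
127 = 1·64 + 63
64 = 1·63 + 1
63 = 63·1 + 0
The gcd is 1. Working backward:
1 = 64 − 63
1 = −127 + 2·64
So 64·2 ≡ 1 (mod 127).

2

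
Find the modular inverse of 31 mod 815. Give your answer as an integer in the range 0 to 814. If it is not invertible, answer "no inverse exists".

Apply the Euclidean algorithm to 815 and 31:
815 = 26×31 + 9
31 = 3×9 + 4
9 = 2×4 + 1
4 = 4×1 + 0
gcd = 1, so the inverse exists. Back-substitute:
1 = 9 − 2·4
1 = −2·31 + 7·9
1 = 7·815 − 184·31
So 31·(-184) ≡ 1 (mod 815), and -184 ≡ 631 (mod 815).

631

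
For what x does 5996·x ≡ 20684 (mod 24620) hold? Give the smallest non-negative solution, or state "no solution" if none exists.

First find gcd(5996, 24620):
24620 = 4*5996 + 636
5996 = 9*636 + 272
636 = 2*272 + 92
272 = 2*92 + 88
92 = 1*88 + 4
88 = 22*4 + 0
gcd = 4 and 4 | 20684, so solutions exist. Divide through by 4: 1499x ≡ 5171 (mod 6155).
Now find 1499⁻¹ mod 6155:
6155 = 4*1499 + 159
1499 = 9*159 + 68
159 = 2*68 + 23
68 = 2*23 + 22
23 = 1*22 + 1
22 = 22*1 + 0
Back-substitute:
1 = 23 − 22
1 = −68 + 3·23
1 = 3·159 − 7·68
1 = −7·1499 + 66·159
1 = 66·6155 − 271·1499
So 1499·(-271) ≡ 1 (mod 6155), i.e. 1499⁻¹ ≡ 5884.
Then x ≡ 5884·5171 ≡ 1999 (mod 6155); the smallest non-negative solution is x = 1999.

1999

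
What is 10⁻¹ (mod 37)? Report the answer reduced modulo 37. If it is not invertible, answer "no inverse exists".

26

gcd(37, 10) by repeated division:
37 = 3*10 + 7
10 = 1*7 + 3
7 = 2*3 + 1
3 = 3*1 + 0
gcd = 1, so the inverse exists. Back-substitute:
1 = 7 − 2·3
1 = −2·10 + 3·7
1 = 3·37 − 11·10
Hence 10⁻¹ ≡ -11 ≡ 26 (mod 37).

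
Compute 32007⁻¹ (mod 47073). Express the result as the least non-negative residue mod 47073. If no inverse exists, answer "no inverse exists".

no inverse exists

Compute gcd(32007, 47073):
47073 = 1*32007 + 15066
32007 = 2*15066 + 1875
15066 = 8*1875 + 66
1875 = 28*66 + 27
66 = 2*27 + 12
27 = 2*12 + 3
12 = 4*3 + 0
The gcd is 3, not 1, hence no inverse exists.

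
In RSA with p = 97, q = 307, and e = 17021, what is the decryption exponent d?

φ(n) = (p−1)(q−1) = 96·306 = 29376.
Need d with 17021·d ≡ 1 (mod 29376). Apply the extended Euclidean algorithm:
29376 = 1×17021 + 12355
17021 = 1×12355 + 4666
12355 = 2×4666 + 3023
4666 = 1×3023 + 1643
3023 = 1×1643 + 1380
1643 = 1×1380 + 263
1380 = 5×263 + 65
263 = 4×65 + 3
65 = 21×3 + 2
3 = 1×2 + 1
2 = 2×1 + 0
Back-substitute:
1 = 3 − 2
1 = −65 + 22·3
1 = 22·263 − 89·65
1 = −89·1380 + 467·263
1 = 467·1643 − 556·1380
1 = −556·3023 + 1023·1643
1 = 1023·4666 − 1579·3023
1 = −1579·12355 + 4181·4666
1 = 4181·17021 − 5760·12355
1 = −5760·29376 + 9941·17021
So 17021·9941 ≡ 1 (mod 29376), hence d = 9941.

9941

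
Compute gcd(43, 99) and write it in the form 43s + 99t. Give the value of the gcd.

1

Apply Euclid's algorithm to 99 and 43:
99 = 2·43 + 13
43 = 3·13 + 4
13 = 3·4 + 1
4 = 4·1 + 0
gcd(43, 99) = 1.
Express as a combination:
1 = 13 − 3·4
1 = −3·43 + 10·13
1 = 10·99 − 23·43
So 1 = (10)·99 + (-23)·43.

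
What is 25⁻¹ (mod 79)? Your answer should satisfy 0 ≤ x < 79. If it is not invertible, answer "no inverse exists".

gcd(79, 25) by repeated division:
79 = 3*25 + 4
25 = 6*4 + 1
4 = 4*1 + 0
Since gcd(25, 79) = 1, back-substitute to write 1 as a combination:
1 = 25 − 6·4
1 = −6·79 + 19·25
So 25·19 ≡ 1 (mod 79).

19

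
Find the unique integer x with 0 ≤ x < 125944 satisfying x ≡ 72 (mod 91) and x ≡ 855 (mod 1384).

63135

Write x = 72 + 91·k. Then 91·k ≡ 855 − 72 ≡ 783 (mod 1384).
Need 91⁻¹ mod 1384. Extended Euclid on (1384, 91):
1384 = 15×91 + 19
91 = 4×19 + 15
19 = 1×15 + 4
15 = 3×4 + 3
4 = 1×3 + 1
3 = 3×1 + 0
Back-substitute:
1 = 4 − 3
1 = −15 + 4·4
1 = 4·19 − 5·15
1 = −5·91 + 24·19
1 = 24·1384 − 365·91
91⁻¹ ≡ 1019 (mod 1384), so k ≡ 1019·783 ≡ 693 (mod 1384).
x = 72 + 91·693 = 63135.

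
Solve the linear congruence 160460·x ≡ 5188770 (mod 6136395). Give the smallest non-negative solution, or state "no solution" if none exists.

832725

First find gcd(160460, 6136395):
6136395 = 38×160460 + 38915
160460 = 4×38915 + 4800
38915 = 8×4800 + 515
4800 = 9×515 + 165
515 = 3×165 + 20
165 = 8×20 + 5
20 = 4×5 + 0
gcd = 5 and 5 | 5188770, so solutions exist. Divide through by 5: 32092x ≡ 1037754 (mod 1227279).
Now find 32092⁻¹ mod 1227279:
1227279 = 38*32092 + 7783
32092 = 4*7783 + 960
7783 = 8*960 + 103
960 = 9*103 + 33
103 = 3*33 + 4
33 = 8*4 + 1
4 = 4*1 + 0
Back-substitute:
1 = 33 − 8·4
1 = −8·103 + 25·33
1 = 25·960 − 233·103
1 = −233·7783 + 1889·960
1 = 1889·32092 − 7789·7783
1 = −7789·1227279 + 297871·32092
So 32092⁻¹ ≡ 297871 (mod 1227279).
Then x ≡ 297871·1037754 ≡ 832725 (mod 1227279); the smallest non-negative solution is x = 832725.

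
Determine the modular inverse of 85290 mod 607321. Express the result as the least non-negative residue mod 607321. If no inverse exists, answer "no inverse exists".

gcd(607321, 85290) by repeated division:
607321 = 7*85290 + 10291
85290 = 8*10291 + 2962
10291 = 3*2962 + 1405
2962 = 2*1405 + 152
1405 = 9*152 + 37
152 = 4*37 + 4
37 = 9*4 + 1
4 = 4*1 + 0
Since gcd(85290, 607321) = 1, back-substitute to write 1 as a combination:
1 = 37 − 9·4
1 = −9·152 + 37·37
1 = 37·1405 − 342·152
1 = −342·2962 + 721·1405
1 = 721·10291 − 2505·2962
1 = −2505·85290 + 20761·10291
1 = 20761·607321 − 147832·85290
Hence 85290⁻¹ ≡ -147832 ≡ 459489 (mod 607321).

459489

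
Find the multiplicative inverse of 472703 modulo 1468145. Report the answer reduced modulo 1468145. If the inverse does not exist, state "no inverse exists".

Euclidean algorithm on 1468145, 472703:
1468145 = 3·472703 + 50036
472703 = 9·50036 + 22379
50036 = 2·22379 + 5278
22379 = 4·5278 + 1267
5278 = 4·1267 + 210
1267 = 6·210 + 7
210 = 30·7 + 0
The gcd is 7, not 1, hence no inverse exists.

no inverse exists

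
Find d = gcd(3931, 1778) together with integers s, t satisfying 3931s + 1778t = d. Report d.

Apply Euclid's algorithm to 3931 and 1778:
3931 = 2*1778 + 375
1778 = 4*375 + 278
375 = 1*278 + 97
278 = 2*97 + 84
97 = 1*84 + 13
84 = 6*13 + 6
13 = 2*6 + 1
6 = 6*1 + 0
gcd(3931, 1778) = 1.
Express as a combination:
1 = 13 − 2·6
1 = −2·84 + 13·13
1 = 13·97 − 15·84
1 = −15·278 + 43·97
1 = 43·375 − 58·278
1 = −58·1778 + 275·375
1 = 275·3931 − 608·1778
So 1 = (275)·3931 + (-608)·1778.

1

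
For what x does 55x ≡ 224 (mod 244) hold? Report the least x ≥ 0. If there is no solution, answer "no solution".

44

First find gcd(55, 244):
244 = 4×55 + 24
55 = 2×24 + 7
24 = 3×7 + 3
7 = 2×3 + 1
3 = 3×1 + 0
gcd = 1, so a unique solution mod 244 exists.
Back-substitute for the Bézout coefficients:
1 = 7 − 2·3
1 = −2·24 + 7·7
1 = 7·55 − 16·24
1 = −16·244 + 71·55
So 55·(71) ≡ 1 (mod 244), giving 55⁻¹ ≡ 71.
x ≡ 55⁻¹·224 ≡ 71·224 ≡ 44 (mod 244).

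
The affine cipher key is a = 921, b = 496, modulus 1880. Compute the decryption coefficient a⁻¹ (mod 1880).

841

gcd(1880, 921) by repeated division:
1880 = 2×921 + 38
921 = 24×38 + 9
38 = 4×9 + 2
9 = 4×2 + 1
2 = 2×1 + 0
Since gcd(921, 1880) = 1, back-substitute to write 1 as a combination:
1 = 9 − 4·2
1 = −4·38 + 17·9
1 = 17·921 − 412·38
1 = −412·1880 + 841·921
So 921·841 ≡ 1 (mod 1880).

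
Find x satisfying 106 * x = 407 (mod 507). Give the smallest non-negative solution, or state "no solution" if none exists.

353

First find gcd(106, 507):
507 = 4×106 + 83
106 = 1×83 + 23
83 = 3×23 + 14
23 = 1×14 + 9
14 = 1×9 + 5
9 = 1×5 + 4
5 = 1×4 + 1
4 = 4×1 + 0
gcd = 1, so a unique solution mod 507 exists.
Back-substitute for the Bézout coefficients:
1 = 5 − 4
1 = −9 + 2·5
1 = 2·14 − 3·9
1 = −3·23 + 5·14
1 = 5·83 − 18·23
1 = −18·106 + 23·83
1 = 23·507 − 110·106
So 106·(-110) ≡ 1 (mod 507), giving 106⁻¹ ≡ 397.
x ≡ 106⁻¹·407 ≡ 397·407 ≡ 353 (mod 507).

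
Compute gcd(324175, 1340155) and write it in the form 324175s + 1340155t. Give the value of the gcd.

Repeated division:
1340155 = 4*324175 + 43455
324175 = 7*43455 + 19990
43455 = 2*19990 + 3475
19990 = 5*3475 + 2615
3475 = 1*2615 + 860
2615 = 3*860 + 35
860 = 24*35 + 20
35 = 1*20 + 15
20 = 1*15 + 5
15 = 3*5 + 0
gcd(324175, 1340155) = 5.
Back-substituting:
5 = 20 − 15
5 = −35 + 2·20
5 = 2·860 − 49·35
5 = −49·2615 + 149·860
5 = 149·3475 − 198·2615
5 = −198·19990 + 1139·3475
5 = 1139·43455 − 2476·19990
5 = −2476·324175 + 18471·43455
5 = 18471·1340155 − 76360·324175
So 5 = (18471)·1340155 + (-76360)·324175.

5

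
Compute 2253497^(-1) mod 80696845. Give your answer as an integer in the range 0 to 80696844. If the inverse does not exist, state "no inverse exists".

13392328

Run Euclid on (80696845, 2253497):
80696845 = 35*2253497 + 1824450
2253497 = 1*1824450 + 429047
1824450 = 4*429047 + 108262
429047 = 3*108262 + 104261
108262 = 1*104261 + 4001
104261 = 26*4001 + 235
4001 = 17*235 + 6
235 = 39*6 + 1
6 = 6*1 + 0
gcd = 1, so the inverse exists. Back-substitute:
1 = 235 − 39·6
1 = −39·4001 + 664·235
1 = 664·104261 − 17303·4001
1 = −17303·108262 + 17967·104261
1 = 17967·429047 − 71204·108262
1 = −71204·1824450 + 302783·429047
1 = 302783·2253497 − 373987·1824450
1 = −373987·80696845 + 13392328·2253497
So 2253497·13392328 ≡ 1 (mod 80696845).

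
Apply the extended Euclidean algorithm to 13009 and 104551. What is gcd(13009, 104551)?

1

Repeated division:
104551 = 8·13009 + 479
13009 = 27·479 + 76
479 = 6·76 + 23
76 = 3·23 + 7
23 = 3·7 + 2
7 = 3·2 + 1
2 = 2·1 + 0
gcd(13009, 104551) = 1.
Back-substituting:
1 = 7 − 3·2
1 = −3·23 + 10·7
1 = 10·76 − 33·23
1 = −33·479 + 208·76
1 = 208·13009 − 5649·479
1 = −5649·104551 + 45400·13009
So 1 = (-5649)·104551 + (45400)·13009.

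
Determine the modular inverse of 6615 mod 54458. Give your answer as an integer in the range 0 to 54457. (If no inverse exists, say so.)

10233

Apply the Euclidean algorithm to 54458 and 6615:
54458 = 8·6615 + 1538
6615 = 4·1538 + 463
1538 = 3·463 + 149
463 = 3·149 + 16
149 = 9·16 + 5
16 = 3·5 + 1
5 = 5·1 + 0
The gcd is 1. Working backward:
1 = 16 − 3·5
1 = −3·149 + 28·16
1 = 28·463 − 87·149
1 = −87·1538 + 289·463
1 = 289·6615 − 1243·1538
1 = −1243·54458 + 10233·6615
So 6615·10233 ≡ 1 (mod 54458).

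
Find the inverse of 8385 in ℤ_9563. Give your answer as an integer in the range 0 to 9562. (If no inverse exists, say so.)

gcd(9563, 8385) by repeated division:
9563 = 1×8385 + 1178
8385 = 7×1178 + 139
1178 = 8×139 + 66
139 = 2×66 + 7
66 = 9×7 + 3
7 = 2×3 + 1
3 = 3×1 + 0
The gcd is 1. Working backward:
1 = 7 − 2·3
1 = −2·66 + 19·7
1 = 19·139 − 40·66
1 = −40·1178 + 339·139
1 = 339·8385 − 2413·1178
1 = −2413·9563 + 2752·8385
So 8385·2752 ≡ 1 (mod 9563).

2752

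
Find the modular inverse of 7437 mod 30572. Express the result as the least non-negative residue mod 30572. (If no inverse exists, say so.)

Extended Euclidean algorithm:
30572 = 4×7437 + 824
7437 = 9×824 + 21
824 = 39×21 + 5
21 = 4×5 + 1
5 = 5×1 + 0
Since gcd(7437, 30572) = 1, back-substitute to write 1 as a combination:
1 = 21 − 4·5
1 = −4·824 + 157·21
1 = 157·7437 − 1417·824
1 = −1417·30572 + 5825·7437
So 7437·5825 ≡ 1 (mod 30572).

5825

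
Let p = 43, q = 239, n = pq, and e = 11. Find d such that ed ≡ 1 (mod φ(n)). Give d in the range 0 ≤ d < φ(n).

φ(n) = (p−1)(q−1) = 42·238 = 9996.
Need d with 11·d ≡ 1 (mod 9996). Apply the extended Euclidean algorithm:
9996 = 908*11 + 8
11 = 1*8 + 3
8 = 2*3 + 2
3 = 1*2 + 1
2 = 2*1 + 0
Back-substitute:
1 = 3 − 2
1 = −8 + 3·3
1 = 3·11 − 4·8
1 = −4·9996 + 3635·11
So 11·3635 ≡ 1 (mod 9996), hence d = 3635.

3635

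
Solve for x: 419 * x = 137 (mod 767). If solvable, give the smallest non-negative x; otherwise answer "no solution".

544

First find gcd(419, 767):
767 = 1·419 + 348
419 = 1·348 + 71
348 = 4·71 + 64
71 = 1·64 + 7
64 = 9·7 + 1
7 = 7·1 + 0
gcd = 1, so a unique solution mod 767 exists.
Back-substitute for the Bézout coefficients:
1 = 64 − 9·7
1 = −9·71 + 10·64
1 = 10·348 − 49·71
1 = −49·419 + 59·348
1 = 59·767 − 108·419
So 419·(-108) ≡ 1 (mod 767), giving 419⁻¹ ≡ 659.
x ≡ 419⁻¹·137 ≡ 659·137 ≡ 544 (mod 767).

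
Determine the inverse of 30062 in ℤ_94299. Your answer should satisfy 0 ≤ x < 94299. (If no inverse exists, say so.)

41177

Extended Euclidean algorithm:
94299 = 3×30062 + 4113
30062 = 7×4113 + 1271
4113 = 3×1271 + 300
1271 = 4×300 + 71
300 = 4×71 + 16
71 = 4×16 + 7
16 = 2×7 + 2
7 = 3×2 + 1
2 = 2×1 + 0
Since gcd(30062, 94299) = 1, back-substitute to write 1 as a combination:
1 = 7 − 3·2
1 = −3·16 + 7·7
1 = 7·71 − 31·16
1 = −31·300 + 131·71
1 = 131·1271 − 555·300
1 = −555·4113 + 1796·1271
1 = 1796·30062 − 13127·4113
1 = −13127·94299 + 41177·30062
So 30062·41177 ≡ 1 (mod 94299).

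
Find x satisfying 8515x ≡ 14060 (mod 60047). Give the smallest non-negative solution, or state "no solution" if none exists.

no solution

gcd(8515, 60047):
60047 = 7·8515 + 442
8515 = 19·442 + 117
442 = 3·117 + 91
117 = 1·91 + 26
91 = 3·26 + 13
26 = 2·13 + 0
gcd = 13, but 13 ∤ 14060, so the congruence has no solution.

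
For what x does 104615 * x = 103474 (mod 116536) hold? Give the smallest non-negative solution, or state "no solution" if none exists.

First find gcd(104615, 116536):
116536 = 1×104615 + 11921
104615 = 8×11921 + 9247
11921 = 1×9247 + 2674
9247 = 3×2674 + 1225
2674 = 2×1225 + 224
1225 = 5×224 + 105
224 = 2×105 + 14
105 = 7×14 + 7
14 = 2×7 + 0
gcd = 7 and 7 | 103474, so solutions exist. Divide through by 7: 14945x ≡ 14782 (mod 16648).
Now find 14945⁻¹ mod 16648:
16648 = 1*14945 + 1703
14945 = 8*1703 + 1321
1703 = 1*1321 + 382
1321 = 3*382 + 175
382 = 2*175 + 32
175 = 5*32 + 15
32 = 2*15 + 2
15 = 7*2 + 1
2 = 2*1 + 0
Back-substitute:
1 = 15 − 7·2
1 = −7·32 + 15·15
1 = 15·175 − 82·32
1 = −82·382 + 179·175
1 = 179·1321 − 619·382
1 = −619·1703 + 798·1321
1 = 798·14945 − 7003·1703
1 = −7003·16648 + 7801·14945
So 14945⁻¹ ≡ 7801 (mod 16648).
Then x ≡ 7801·14782 ≡ 10334 (mod 16648); the smallest non-negative solution is x = 10334.

10334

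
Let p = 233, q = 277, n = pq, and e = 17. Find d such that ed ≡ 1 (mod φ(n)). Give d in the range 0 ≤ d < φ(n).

18833

φ(n) = (p−1)(q−1) = 232·276 = 64032.
Need d with 17·d ≡ 1 (mod 64032). Apply the extended Euclidean algorithm:
64032 = 3766*17 + 10
17 = 1*10 + 7
10 = 1*7 + 3
7 = 2*3 + 1
3 = 3*1 + 0
Back-substitute:
1 = 7 − 2·3
1 = −2·10 + 3·7
1 = 3·17 − 5·10
1 = −5·64032 + 18833·17
So 17·18833 ≡ 1 (mod 64032), hence d = 18833.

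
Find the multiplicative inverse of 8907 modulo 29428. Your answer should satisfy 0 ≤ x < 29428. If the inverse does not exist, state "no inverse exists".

19731

gcd(29428, 8907) by repeated division:
29428 = 3*8907 + 2707
8907 = 3*2707 + 786
2707 = 3*786 + 349
786 = 2*349 + 88
349 = 3*88 + 85
88 = 1*85 + 3
85 = 28*3 + 1
3 = 3*1 + 0
gcd = 1, so the inverse exists. Back-substitute:
1 = 85 − 28·3
1 = −28·88 + 29·85
1 = 29·349 − 115·88
1 = −115·786 + 259·349
1 = 259·2707 − 892·786
1 = −892·8907 + 2935·2707
1 = 2935·29428 − 9697·8907
Hence 8907⁻¹ ≡ -9697 ≡ 19731 (mod 29428).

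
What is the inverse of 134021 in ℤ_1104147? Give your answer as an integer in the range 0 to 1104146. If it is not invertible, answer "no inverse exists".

122261

Run Euclid on (1104147, 134021):
1104147 = 8·134021 + 31979
134021 = 4·31979 + 6105
31979 = 5·6105 + 1454
6105 = 4·1454 + 289
1454 = 5·289 + 9
289 = 32·9 + 1
9 = 9·1 + 0
gcd = 1, so the inverse exists. Back-substitute:
1 = 289 − 32·9
1 = −32·1454 + 161·289
1 = 161·6105 − 676·1454
1 = −676·31979 + 3541·6105
1 = 3541·134021 − 14840·31979
1 = −14840·1104147 + 122261·134021
So 134021·122261 ≡ 1 (mod 1104147).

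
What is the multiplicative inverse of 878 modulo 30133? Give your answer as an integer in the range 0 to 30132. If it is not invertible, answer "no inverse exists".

29275

Run Euclid on (30133, 878):
30133 = 34·878 + 281
878 = 3·281 + 35
281 = 8·35 + 1
35 = 35·1 + 0
Since gcd(878, 30133) = 1, back-substitute to write 1 as a combination:
1 = 281 − 8·35
1 = −8·878 + 25·281
1 = 25·30133 − 858·878
So 878·(-858) ≡ 1 (mod 30133), and -858 ≡ 29275 (mod 30133).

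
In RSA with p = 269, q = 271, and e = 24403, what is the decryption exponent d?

6307

φ(n) = (p−1)(q−1) = 268·270 = 72360.
Need d with 24403·d ≡ 1 (mod 72360). Apply the extended Euclidean algorithm:
72360 = 2×24403 + 23554
24403 = 1×23554 + 849
23554 = 27×849 + 631
849 = 1×631 + 218
631 = 2×218 + 195
218 = 1×195 + 23
195 = 8×23 + 11
23 = 2×11 + 1
11 = 11×1 + 0
Back-substitute:
1 = 23 − 2·11
1 = −2·195 + 17·23
1 = 17·218 − 19·195
1 = −19·631 + 55·218
1 = 55·849 − 74·631
1 = −74·23554 + 2053·849
1 = 2053·24403 − 2127·23554
1 = −2127·72360 + 6307·24403
So 24403·6307 ≡ 1 (mod 72360), hence d = 6307.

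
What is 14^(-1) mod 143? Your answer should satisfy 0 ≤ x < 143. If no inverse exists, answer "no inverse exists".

gcd(143, 14) by repeated division:
143 = 10*14 + 3
14 = 4*3 + 2
3 = 1*2 + 1
2 = 2*1 + 0
gcd = 1, so the inverse exists. Back-substitute:
1 = 3 − 2
1 = −14 + 5·3
1 = 5·143 − 51·14
Hence 14⁻¹ ≡ -51 ≡ 92 (mod 143).

92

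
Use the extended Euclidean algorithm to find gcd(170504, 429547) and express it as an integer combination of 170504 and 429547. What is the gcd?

1

Euclidean algorithm:
429547 = 2×170504 + 88539
170504 = 1×88539 + 81965
88539 = 1×81965 + 6574
81965 = 12×6574 + 3077
6574 = 2×3077 + 420
3077 = 7×420 + 137
420 = 3×137 + 9
137 = 15×9 + 2
9 = 4×2 + 1
2 = 2×1 + 0
gcd(170504, 429547) = 1.
Express as a combination:
1 = 9 − 4·2
1 = −4·137 + 61·9
1 = 61·420 − 187·137
1 = −187·3077 + 1370·420
1 = 1370·6574 − 2927·3077
1 = −2927·81965 + 36494·6574
1 = 36494·88539 − 39421·81965
1 = −39421·170504 + 75915·88539
1 = 75915·429547 − 191251·170504
So 1 = (75915)·429547 + (-191251)·170504.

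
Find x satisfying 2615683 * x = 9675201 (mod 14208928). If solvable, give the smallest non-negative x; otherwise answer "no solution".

First find gcd(2615683, 14208928):
14208928 = 5×2615683 + 1130513
2615683 = 2×1130513 + 354657
1130513 = 3×354657 + 66542
354657 = 5×66542 + 21947
66542 = 3×21947 + 701
21947 = 31×701 + 216
701 = 3×216 + 53
216 = 4×53 + 4
53 = 13×4 + 1
4 = 4×1 + 0
gcd = 1, so a unique solution mod 14208928 exists.
Back-substitute for the Bézout coefficients:
1 = 53 − 13·4
1 = −13·216 + 53·53
1 = 53·701 − 172·216
1 = −172·21947 + 5385·701
1 = 5385·66542 − 16327·21947
1 = −16327·354657 + 87020·66542
1 = 87020·1130513 − 277387·354657
1 = −277387·2615683 + 641794·1130513
1 = 641794·14208928 − 3486357·2615683
So 2615683·(-3486357) ≡ 1 (mod 14208928), giving 2615683⁻¹ ≡ 10722571.
x ≡ 2615683⁻¹·9675201 ≡ 10722571·9675201 ≡ 8848203 (mod 14208928).

8848203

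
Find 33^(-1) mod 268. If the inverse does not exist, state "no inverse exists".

65

Apply the Euclidean algorithm to 268 and 33:
268 = 8×33 + 4
33 = 8×4 + 1
4 = 4×1 + 0
Since gcd(33, 268) = 1, back-substitute to write 1 as a combination:
1 = 33 − 8·4
1 = −8·268 + 65·33
So 33·65 ≡ 1 (mod 268).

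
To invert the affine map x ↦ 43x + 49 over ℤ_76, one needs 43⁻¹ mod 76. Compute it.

Run Euclid on (76, 43):
76 = 1×43 + 33
43 = 1×33 + 10
33 = 3×10 + 3
10 = 3×3 + 1
3 = 3×1 + 0
gcd = 1, so the inverse exists. Back-substitute:
1 = 10 − 3·3
1 = −3·33 + 10·10
1 = 10·43 − 13·33
1 = −13·76 + 23·43
So 43·23 ≡ 1 (mod 76).

23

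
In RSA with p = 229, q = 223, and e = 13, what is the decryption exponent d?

42829

φ(n) = (p−1)(q−1) = 228·222 = 50616.
Need d with 13·d ≡ 1 (mod 50616). Apply the extended Euclidean algorithm:
50616 = 3893×13 + 7
13 = 1×7 + 6
7 = 1×6 + 1
6 = 6×1 + 0
Back-substitute:
1 = 7 − 6
1 = −13 + 2·7
1 = 2·50616 − 7787·13
So 13·(-7787) ≡ 1 (mod 50616), hence d ≡ -7787 ≡ 42829 (mod 50616).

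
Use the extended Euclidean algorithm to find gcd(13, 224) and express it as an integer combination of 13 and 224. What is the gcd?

1

Apply Euclid's algorithm to 224 and 13:
224 = 17*13 + 3
13 = 4*3 + 1
3 = 3*1 + 0
gcd(13, 224) = 1.
Back-substituting:
1 = 13 − 4·3
1 = −4·224 + 69·13
So 1 = (-4)·224 + (69)·13.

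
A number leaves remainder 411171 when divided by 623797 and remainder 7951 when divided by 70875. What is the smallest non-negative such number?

Write x = 411171 + 623797·k. Then 623797·k ≡ 7951 − 411171 ≡ 22030 (mod 70875).
Need 623797⁻¹ mod 70875. Extended Euclid on (70875, 56797):
70875 = 1×56797 + 14078
56797 = 4×14078 + 485
14078 = 29×485 + 13
485 = 37×13 + 4
13 = 3×4 + 1
4 = 4×1 + 0
Back-substitute:
1 = 13 − 3·4
1 = −3·485 + 112·13
1 = 112·14078 − 3251·485
1 = −3251·56797 + 13116·14078
1 = 13116·70875 − 16367·56797
623797⁻¹ ≡ 54508 (mod 70875), so k ≡ 54508·22030 ≡ 46990 (mod 70875).
x = 411171 + 623797·46990 = 29312632201.

29312632201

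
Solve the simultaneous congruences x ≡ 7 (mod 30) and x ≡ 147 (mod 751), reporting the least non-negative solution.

Write x = 7 + 30·k. Then 30·k ≡ 147 − 7 ≡ 140 (mod 751).
Need 30⁻¹ mod 751. Extended Euclid on (751, 30):
751 = 25×30 + 1
30 = 30×1 + 0
Back-substitute:
1 = 751 − 25·30
30⁻¹ ≡ 726 (mod 751), so k ≡ 726·140 ≡ 255 (mod 751).
x = 7 + 30·255 = 7657.

7657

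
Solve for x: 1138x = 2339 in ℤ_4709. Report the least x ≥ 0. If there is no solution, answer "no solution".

1860

First find gcd(1138, 4709):
4709 = 4*1138 + 157
1138 = 7*157 + 39
157 = 4*39 + 1
39 = 39*1 + 0
gcd = 1, so a unique solution mod 4709 exists.
Back-substitute for the Bézout coefficients:
1 = 157 − 4·39
1 = −4·1138 + 29·157
1 = 29·4709 − 120·1138
So 1138·(-120) ≡ 1 (mod 4709), giving 1138⁻¹ ≡ 4589.
x ≡ 1138⁻¹·2339 ≡ 4589·2339 ≡ 1860 (mod 4709).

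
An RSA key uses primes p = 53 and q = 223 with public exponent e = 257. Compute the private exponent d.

2201

φ(n) = (p−1)(q−1) = 52·222 = 11544.
Need d with 257·d ≡ 1 (mod 11544). Apply the extended Euclidean algorithm:
11544 = 44×257 + 236
257 = 1×236 + 21
236 = 11×21 + 5
21 = 4×5 + 1
5 = 5×1 + 0
Back-substitute:
1 = 21 − 4·5
1 = −4·236 + 45·21
1 = 45·257 − 49·236
1 = −49·11544 + 2201·257
So 257·2201 ≡ 1 (mod 11544), hence d = 2201.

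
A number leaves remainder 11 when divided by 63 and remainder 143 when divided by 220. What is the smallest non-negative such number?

Write x = 11 + 63·k. Then 63·k ≡ 143 − 11 ≡ 132 (mod 220).
Need 63⁻¹ mod 220. Extended Euclid on (220, 63):
220 = 3·63 + 31
63 = 2·31 + 1
31 = 31·1 + 0
Back-substitute:
1 = 63 − 2·31
1 = −2·220 + 7·63
63⁻¹ ≡ 7 (mod 220), so k ≡ 7·132 ≡ 44 (mod 220).
x = 11 + 63·44 = 2783.

2783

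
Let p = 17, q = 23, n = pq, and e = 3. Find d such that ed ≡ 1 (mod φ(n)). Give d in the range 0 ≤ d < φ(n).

235

φ(n) = (p−1)(q−1) = 16·22 = 352.
Need d with 3·d ≡ 1 (mod 352). Apply the extended Euclidean algorithm:
352 = 117·3 + 1
3 = 3·1 + 0
Back-substitute:
1 = 352 − 117·3
So 3·(-117) ≡ 1 (mod 352), hence d ≡ -117 ≡ 235 (mod 352).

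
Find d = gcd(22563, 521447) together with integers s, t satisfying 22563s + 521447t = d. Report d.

1

Euclidean algorithm:
521447 = 23·22563 + 2498
22563 = 9·2498 + 81
2498 = 30·81 + 68
81 = 1·68 + 13
68 = 5·13 + 3
13 = 4·3 + 1
3 = 3·1 + 0
gcd(22563, 521447) = 1.
Working backward:
1 = 13 − 4·3
1 = −4·68 + 21·13
1 = 21·81 − 25·68
1 = −25·2498 + 771·81
1 = 771·22563 − 6964·2498
1 = −6964·521447 + 160943·22563
So 1 = (-6964)·521447 + (160943)·22563.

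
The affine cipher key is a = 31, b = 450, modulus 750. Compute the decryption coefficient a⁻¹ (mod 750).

Extended Euclidean algorithm:
750 = 24·31 + 6
31 = 5·6 + 1
6 = 6·1 + 0
The gcd is 1. Working backward:
1 = 31 − 5·6
1 = −5·750 + 121·31
So 31·121 ≡ 1 (mod 750).

121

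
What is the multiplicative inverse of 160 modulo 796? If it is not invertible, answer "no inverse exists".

no inverse exists

Compute gcd(160, 796):
796 = 4×160 + 156
160 = 1×156 + 4
156 = 39×4 + 0
gcd(160, 796) = 4 ≠ 1, so 160 has no multiplicative inverse modulo 796.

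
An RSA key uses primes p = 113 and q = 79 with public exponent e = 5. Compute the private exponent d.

φ(n) = (p−1)(q−1) = 112·78 = 8736.
Need d with 5·d ≡ 1 (mod 8736). Apply the extended Euclidean algorithm:
8736 = 1747·5 + 1
5 = 5·1 + 0
Back-substitute:
1 = 8736 − 1747·5
So 5·(-1747) ≡ 1 (mod 8736), hence d ≡ -1747 ≡ 6989 (mod 8736).

6989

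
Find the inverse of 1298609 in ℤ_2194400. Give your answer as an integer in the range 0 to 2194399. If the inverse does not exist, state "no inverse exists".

Euclidean algorithm on 2194400, 1298609:
2194400 = 1×1298609 + 895791
1298609 = 1×895791 + 402818
895791 = 2×402818 + 90155
402818 = 4×90155 + 42198
90155 = 2×42198 + 5759
42198 = 7×5759 + 1885
5759 = 3×1885 + 104
1885 = 18×104 + 13
104 = 8×13 + 0
The gcd is 13, not 1, hence no inverse exists.

no inverse exists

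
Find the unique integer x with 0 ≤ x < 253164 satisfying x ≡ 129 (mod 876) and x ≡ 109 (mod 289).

Write x = 129 + 876·k. Then 876·k ≡ 109 − 129 ≡ 269 (mod 289).
Need 876⁻¹ mod 289. Extended Euclid on (289, 9):
289 = 32·9 + 1
9 = 9·1 + 0
Back-substitute:
1 = 289 − 32·9
876⁻¹ ≡ 257 (mod 289), so k ≡ 257·269 ≡ 62 (mod 289).
x = 129 + 876·62 = 54441.

54441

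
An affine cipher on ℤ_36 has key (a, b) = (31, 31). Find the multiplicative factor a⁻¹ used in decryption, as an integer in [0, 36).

7

gcd(36, 31) by repeated division:
36 = 1*31 + 5
31 = 6*5 + 1
5 = 5*1 + 0
The gcd is 1. Working backward:
1 = 31 − 6·5
1 = −6·36 + 7·31
So 31·7 ≡ 1 (mod 36).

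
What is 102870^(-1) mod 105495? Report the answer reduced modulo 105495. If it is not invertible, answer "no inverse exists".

no inverse exists

Compute gcd(102870, 105495):
105495 = 1×102870 + 2625
102870 = 39×2625 + 495
2625 = 5×495 + 150
495 = 3×150 + 45
150 = 3×45 + 15
45 = 3×15 + 0
The gcd is 15, not 1, hence no inverse exists.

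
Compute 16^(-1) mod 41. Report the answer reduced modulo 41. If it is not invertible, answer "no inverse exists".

18

Apply the Euclidean algorithm to 41 and 16:
41 = 2*16 + 9
16 = 1*9 + 7
9 = 1*7 + 2
7 = 3*2 + 1
2 = 2*1 + 0
The gcd is 1. Working backward:
1 = 7 − 3·2
1 = −3·9 + 4·7
1 = 4·16 − 7·9
1 = −7·41 + 18·16
So 16·18 ≡ 1 (mod 41).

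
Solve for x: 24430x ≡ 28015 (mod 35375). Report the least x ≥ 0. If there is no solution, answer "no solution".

4448

First find gcd(24430, 35375):
35375 = 1×24430 + 10945
24430 = 2×10945 + 2540
10945 = 4×2540 + 785
2540 = 3×785 + 185
785 = 4×185 + 45
185 = 4×45 + 5
45 = 9×5 + 0
gcd = 5 and 5 | 28015, so solutions exist. Divide through by 5: 4886x ≡ 5603 (mod 7075).
Now find 4886⁻¹ mod 7075:
7075 = 1×4886 + 2189
4886 = 2×2189 + 508
2189 = 4×508 + 157
508 = 3×157 + 37
157 = 4×37 + 9
37 = 4×9 + 1
9 = 9×1 + 0
Back-substitute:
1 = 37 − 4·9
1 = −4·157 + 17·37
1 = 17·508 − 55·157
1 = −55·2189 + 237·508
1 = 237·4886 − 529·2189
1 = −529·7075 + 766·4886
So 4886⁻¹ ≡ 766 (mod 7075).
Then x ≡ 766·5603 ≡ 4448 (mod 7075); the smallest non-negative solution is x = 4448.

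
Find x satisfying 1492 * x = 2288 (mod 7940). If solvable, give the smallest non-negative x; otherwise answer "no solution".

704

First find gcd(1492, 7940):
7940 = 5*1492 + 480
1492 = 3*480 + 52
480 = 9*52 + 12
52 = 4*12 + 4
12 = 3*4 + 0
gcd = 4 and 4 | 2288, so solutions exist. Divide through by 4: 373x ≡ 572 (mod 1985).
Now find 373⁻¹ mod 1985:
1985 = 5·373 + 120
373 = 3·120 + 13
120 = 9·13 + 3
13 = 4·3 + 1
3 = 3·1 + 0
Back-substitute:
1 = 13 − 4·3
1 = −4·120 + 37·13
1 = 37·373 − 115·120
1 = −115·1985 + 612·373
So 373⁻¹ ≡ 612 (mod 1985).
Then x ≡ 612·572 ≡ 704 (mod 1985); the smallest non-negative solution is x = 704.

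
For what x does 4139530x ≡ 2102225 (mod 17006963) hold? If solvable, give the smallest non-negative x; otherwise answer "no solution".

13335035

First find gcd(4139530, 17006963):
17006963 = 4·4139530 + 448843
4139530 = 9·448843 + 99943
448843 = 4·99943 + 49071
99943 = 2·49071 + 1801
49071 = 27·1801 + 444
1801 = 4·444 + 25
444 = 17·25 + 19
25 = 1·19 + 6
19 = 3·6 + 1
6 = 6·1 + 0
gcd = 1, so a unique solution mod 17006963 exists.
Back-substitute for the Bézout coefficients:
1 = 19 − 3·6
1 = −3·25 + 4·19
1 = 4·444 − 71·25
1 = −71·1801 + 288·444
1 = 288·49071 − 7847·1801
1 = −7847·99943 + 15982·49071
1 = 15982·448843 − 71775·99943
1 = −71775·4139530 + 661957·448843
1 = 661957·17006963 − 2719603·4139530
So 4139530·(-2719603) ≡ 1 (mod 17006963), giving 4139530⁻¹ ≡ 14287360.
x ≡ 4139530⁻¹·2102225 ≡ 14287360·2102225 ≡ 13335035 (mod 17006963).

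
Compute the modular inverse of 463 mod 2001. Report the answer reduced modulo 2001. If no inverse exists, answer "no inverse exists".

376

gcd(2001, 463) by repeated division:
2001 = 4*463 + 149
463 = 3*149 + 16
149 = 9*16 + 5
16 = 3*5 + 1
5 = 5*1 + 0
gcd = 1, so the inverse exists. Back-substitute:
1 = 16 − 3·5
1 = −3·149 + 28·16
1 = 28·463 − 87·149
1 = −87·2001 + 376·463
So 463·376 ≡ 1 (mod 2001).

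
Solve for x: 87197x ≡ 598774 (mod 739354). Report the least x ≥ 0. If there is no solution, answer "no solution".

First find gcd(87197, 739354):
739354 = 8*87197 + 41778
87197 = 2*41778 + 3641
41778 = 11*3641 + 1727
3641 = 2*1727 + 187
1727 = 9*187 + 44
187 = 4*44 + 11
44 = 4*11 + 0
gcd = 11 and 11 | 598774, so solutions exist. Divide through by 11: 7927x ≡ 54434 (mod 67214).
Now find 7927⁻¹ mod 67214:
67214 = 8×7927 + 3798
7927 = 2×3798 + 331
3798 = 11×331 + 157
331 = 2×157 + 17
157 = 9×17 + 4
17 = 4×4 + 1
4 = 4×1 + 0
Back-substitute:
1 = 17 − 4·4
1 = −4·157 + 37·17
1 = 37·331 − 78·157
1 = −78·3798 + 895·331
1 = 895·7927 − 1868·3798
1 = −1868·67214 + 15839·7927
So 7927⁻¹ ≡ 15839 (mod 67214).
Then x ≡ 15839·54434 ≡ 26148 (mod 67214); the smallest non-negative solution is x = 26148.

26148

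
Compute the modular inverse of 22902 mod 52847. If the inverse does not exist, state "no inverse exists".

Apply the Euclidean algorithm to 52847 and 22902:
52847 = 2·22902 + 7043
22902 = 3·7043 + 1773
7043 = 3·1773 + 1724
1773 = 1·1724 + 49
1724 = 35·49 + 9
49 = 5·9 + 4
9 = 2·4 + 1
4 = 4·1 + 0
gcd = 1, so the inverse exists. Back-substitute:
1 = 9 − 2·4
1 = −2·49 + 11·9
1 = 11·1724 − 387·49
1 = −387·1773 + 398·1724
1 = 398·7043 − 1581·1773
1 = −1581·22902 + 5141·7043
1 = 5141·52847 − 11863·22902
So 22902·(-11863) ≡ 1 (mod 52847), and -11863 ≡ 40984 (mod 52847).

40984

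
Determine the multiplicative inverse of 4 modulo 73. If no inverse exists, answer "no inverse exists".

55

gcd(73, 4) by repeated division:
73 = 18·4 + 1
4 = 4·1 + 0
gcd = 1, so the inverse exists. Back-substitute:
1 = 73 − 18·4
Thus 4·(-18) ≡ 1 (mod 73); reducing, -18 mod 73 = 55.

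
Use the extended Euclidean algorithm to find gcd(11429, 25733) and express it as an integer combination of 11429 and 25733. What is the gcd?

Euclidean algorithm:
25733 = 2·11429 + 2875
11429 = 3·2875 + 2804
2875 = 1·2804 + 71
2804 = 39·71 + 35
71 = 2·35 + 1
35 = 35·1 + 0
gcd(11429, 25733) = 1.
Express as a combination:
1 = 71 − 2·35
1 = −2·2804 + 79·71
1 = 79·2875 − 81·2804
1 = −81·11429 + 322·2875
1 = 322·25733 − 725·11429
So 1 = (322)·25733 + (-725)·11429.

1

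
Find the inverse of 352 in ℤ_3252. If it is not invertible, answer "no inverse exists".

Compute gcd(352, 3252):
3252 = 9*352 + 84
352 = 4*84 + 16
84 = 5*16 + 4
16 = 4*4 + 0
The gcd is 4, not 1, hence no inverse exists.

no inverse exists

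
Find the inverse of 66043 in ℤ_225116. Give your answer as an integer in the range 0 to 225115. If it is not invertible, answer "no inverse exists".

Apply the Euclidean algorithm to 225116 and 66043:
225116 = 3×66043 + 26987
66043 = 2×26987 + 12069
26987 = 2×12069 + 2849
12069 = 4×2849 + 673
2849 = 4×673 + 157
673 = 4×157 + 45
157 = 3×45 + 22
45 = 2×22 + 1
22 = 22×1 + 0
Since gcd(66043, 225116) = 1, back-substitute to write 1 as a combination:
1 = 45 − 2·22
1 = −2·157 + 7·45
1 = 7·673 − 30·157
1 = −30·2849 + 127·673
1 = 127·12069 − 538·2849
1 = −538·26987 + 1203·12069
1 = 1203·66043 − 2944·26987
1 = −2944·225116 + 10035·66043
So 66043·10035 ≡ 1 (mod 225116).

10035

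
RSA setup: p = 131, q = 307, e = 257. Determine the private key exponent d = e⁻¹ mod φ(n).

37613

φ(n) = (p−1)(q−1) = 130·306 = 39780.
Need d with 257·d ≡ 1 (mod 39780). Apply the extended Euclidean algorithm:
39780 = 154·257 + 202
257 = 1·202 + 55
202 = 3·55 + 37
55 = 1·37 + 18
37 = 2·18 + 1
18 = 18·1 + 0
Back-substitute:
1 = 37 − 2·18
1 = −2·55 + 3·37
1 = 3·202 − 11·55
1 = −11·257 + 14·202
1 = 14·39780 − 2167·257
So 257·(-2167) ≡ 1 (mod 39780), hence d ≡ -2167 ≡ 37613 (mod 39780).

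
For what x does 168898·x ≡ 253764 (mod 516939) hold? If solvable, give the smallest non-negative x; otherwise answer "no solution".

First find gcd(168898, 516939):
516939 = 3*168898 + 10245
168898 = 16*10245 + 4978
10245 = 2*4978 + 289
4978 = 17*289 + 65
289 = 4*65 + 29
65 = 2*29 + 7
29 = 4*7 + 1
7 = 7*1 + 0
gcd = 1, so a unique solution mod 516939 exists.
Back-substitute for the Bézout coefficients:
1 = 29 − 4·7
1 = −4·65 + 9·29
1 = 9·289 − 40·65
1 = −40·4978 + 689·289
1 = 689·10245 − 1418·4978
1 = −1418·168898 + 23377·10245
1 = 23377·516939 − 71549·168898
So 168898·(-71549) ≡ 1 (mod 516939), giving 168898⁻¹ ≡ 445390.
x ≡ 168898⁻¹·253764 ≡ 445390·253764 ≡ 405000 (mod 516939).

405000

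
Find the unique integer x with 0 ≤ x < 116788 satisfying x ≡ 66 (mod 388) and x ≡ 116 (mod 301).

Write x = 66 + 388·k. Then 388·k ≡ 116 − 66 ≡ 50 (mod 301).
Need 388⁻¹ mod 301. Extended Euclid on (301, 87):
301 = 3*87 + 40
87 = 2*40 + 7
40 = 5*7 + 5
7 = 1*5 + 2
5 = 2*2 + 1
2 = 2*1 + 0
Back-substitute:
1 = 5 − 2·2
1 = −2·7 + 3·5
1 = 3·40 − 17·7
1 = −17·87 + 37·40
1 = 37·301 − 128·87
388⁻¹ ≡ 173 (mod 301), so k ≡ 173·50 ≡ 222 (mod 301).
x = 66 + 388·222 = 86202.

86202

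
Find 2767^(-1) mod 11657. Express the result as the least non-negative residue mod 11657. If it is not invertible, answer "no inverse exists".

8055

gcd(11657, 2767) by repeated division:
11657 = 4×2767 + 589
2767 = 4×589 + 411
589 = 1×411 + 178
411 = 2×178 + 55
178 = 3×55 + 13
55 = 4×13 + 3
13 = 4×3 + 1
3 = 3×1 + 0
Since gcd(2767, 11657) = 1, back-substitute to write 1 as a combination:
1 = 13 − 4·3
1 = −4·55 + 17·13
1 = 17·178 − 55·55
1 = −55·411 + 127·178
1 = 127·589 − 182·411
1 = −182·2767 + 855·589
1 = 855·11657 − 3602·2767
Thus 2767·(-3602) ≡ 1 (mod 11657); reducing, -3602 mod 11657 = 8055.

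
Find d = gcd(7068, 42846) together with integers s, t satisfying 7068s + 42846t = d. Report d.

Euclidean algorithm:
42846 = 6*7068 + 438
7068 = 16*438 + 60
438 = 7*60 + 18
60 = 3*18 + 6
18 = 3*6 + 0
gcd(7068, 42846) = 6.
Back-substituting:
6 = 60 − 3·18
6 = −3·438 + 22·60
6 = 22·7068 − 355·438
6 = −355·42846 + 2152·7068
So 6 = (-355)·42846 + (2152)·7068.

6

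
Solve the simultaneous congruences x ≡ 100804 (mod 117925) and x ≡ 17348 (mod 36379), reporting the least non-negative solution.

Write x = 100804 + 117925·k. Then 117925·k ≡ 17348 − 100804 ≡ 25681 (mod 36379).
Need 117925⁻¹ mod 36379. Extended Euclid on (36379, 8788):
36379 = 4·8788 + 1227
8788 = 7·1227 + 199
1227 = 6·199 + 33
199 = 6·33 + 1
33 = 33·1 + 0
Back-substitute:
1 = 199 − 6·33
1 = −6·1227 + 37·199
1 = 37·8788 − 265·1227
1 = −265·36379 + 1097·8788
117925⁻¹ ≡ 1097 (mod 36379), so k ≡ 1097·25681 ≡ 14711 (mod 36379).
x = 100804 + 117925·14711 = 1734895479.

1734895479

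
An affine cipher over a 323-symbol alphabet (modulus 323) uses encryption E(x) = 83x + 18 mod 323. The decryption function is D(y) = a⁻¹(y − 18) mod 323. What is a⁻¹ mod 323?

144

Run Euclid on (323, 83):
323 = 3*83 + 74
83 = 1*74 + 9
74 = 8*9 + 2
9 = 4*2 + 1
2 = 2*1 + 0
The gcd is 1. Working backward:
1 = 9 − 4·2
1 = −4·74 + 33·9
1 = 33·83 − 37·74
1 = −37·323 + 144·83
So 83·144 ≡ 1 (mod 323).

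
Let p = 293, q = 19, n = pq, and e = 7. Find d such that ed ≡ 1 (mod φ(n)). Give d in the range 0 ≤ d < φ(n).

φ(n) = (p−1)(q−1) = 292·18 = 5256.
Need d with 7·d ≡ 1 (mod 5256). Apply the extended Euclidean algorithm:
5256 = 750·7 + 6
7 = 1·6 + 1
6 = 6·1 + 0
Back-substitute:
1 = 7 − 6
1 = −5256 + 751·7
So 7·751 ≡ 1 (mod 5256), hence d = 751.

751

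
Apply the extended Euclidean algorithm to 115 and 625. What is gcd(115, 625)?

Euclidean algorithm:
625 = 5·115 + 50
115 = 2·50 + 15
50 = 3·15 + 5
15 = 3·5 + 0
gcd(115, 625) = 5.
Back-substituting:
5 = 50 − 3·15
5 = −3·115 + 7·50
5 = 7·625 − 38·115
So 5 = (7)·625 + (-38)·115.

5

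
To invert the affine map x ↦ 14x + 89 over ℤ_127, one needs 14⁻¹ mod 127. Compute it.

Extended Euclidean algorithm:
127 = 9×14 + 1
14 = 14×1 + 0
The gcd is 1. Working backward:
1 = 127 − 9·14
So 14·(-9) ≡ 1 (mod 127), and -9 ≡ 118 (mod 127).

118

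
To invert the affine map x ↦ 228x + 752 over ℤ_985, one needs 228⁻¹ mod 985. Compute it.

877

Run Euclid on (985, 228):
985 = 4*228 + 73
228 = 3*73 + 9
73 = 8*9 + 1
9 = 9*1 + 0
gcd = 1, so the inverse exists. Back-substitute:
1 = 73 − 8·9
1 = −8·228 + 25·73
1 = 25·985 − 108·228
Hence 228⁻¹ ≡ -108 ≡ 877 (mod 985).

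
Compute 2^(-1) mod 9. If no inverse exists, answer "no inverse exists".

5

Extended Euclidean algorithm:
9 = 4×2 + 1
2 = 2×1 + 0
Since gcd(2, 9) = 1, back-substitute to write 1 as a combination:
1 = 9 − 4·2
Thus 2·(-4) ≡ 1 (mod 9); reducing, -4 mod 9 = 5.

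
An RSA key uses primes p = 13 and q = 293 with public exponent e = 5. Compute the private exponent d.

φ(n) = (p−1)(q−1) = 12·292 = 3504.
Need d with 5·d ≡ 1 (mod 3504). Apply the extended Euclidean algorithm:
3504 = 700×5 + 4
5 = 1×4 + 1
4 = 4×1 + 0
Back-substitute:
1 = 5 − 4
1 = −3504 + 701·5
So 5·701 ≡ 1 (mod 3504), hence d = 701.

701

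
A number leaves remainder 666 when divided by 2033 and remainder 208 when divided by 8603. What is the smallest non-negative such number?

12336910

Write x = 666 + 2033·k. Then 2033·k ≡ 208 − 666 ≡ 8145 (mod 8603).
Need 2033⁻¹ mod 8603. Extended Euclid on (8603, 2033):
8603 = 4·2033 + 471
2033 = 4·471 + 149
471 = 3·149 + 24
149 = 6·24 + 5
24 = 4·5 + 4
5 = 1·4 + 1
4 = 4·1 + 0
Back-substitute:
1 = 5 − 4
1 = −24 + 5·5
1 = 5·149 − 31·24
1 = −31·471 + 98·149
1 = 98·2033 − 423·471
1 = −423·8603 + 1790·2033
2033⁻¹ ≡ 1790 (mod 8603), so k ≡ 1790·8145 ≡ 6068 (mod 8603).
x = 666 + 2033·6068 = 12336910.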